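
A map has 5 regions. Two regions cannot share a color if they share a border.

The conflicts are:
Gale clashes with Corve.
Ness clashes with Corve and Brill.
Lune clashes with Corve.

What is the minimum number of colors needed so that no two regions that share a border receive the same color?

Ness and Brill conflict, so at least 2 colors are needed.
A valid assignment using 2 colors: Gale=2, Ness=2, Lune=2, Corve=1, Brill=1. Each listed conflict is separated.

2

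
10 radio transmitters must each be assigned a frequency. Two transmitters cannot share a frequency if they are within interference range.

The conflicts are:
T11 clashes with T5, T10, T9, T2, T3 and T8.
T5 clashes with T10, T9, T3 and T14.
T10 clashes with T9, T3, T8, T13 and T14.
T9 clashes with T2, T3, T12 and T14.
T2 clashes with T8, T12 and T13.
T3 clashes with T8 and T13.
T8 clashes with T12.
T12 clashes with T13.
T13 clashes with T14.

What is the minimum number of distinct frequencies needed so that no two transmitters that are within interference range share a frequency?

T11, T5, T10, T9, T3 all conflict with each other, so at least 5 frequencies are needed.
Using 5 frequencies: T11=3, T5=5, T10=1, T9=2, T2=1, T3=4, T8=2, T12=3, T13=2, T14=3. Each listed conflict is separated.

5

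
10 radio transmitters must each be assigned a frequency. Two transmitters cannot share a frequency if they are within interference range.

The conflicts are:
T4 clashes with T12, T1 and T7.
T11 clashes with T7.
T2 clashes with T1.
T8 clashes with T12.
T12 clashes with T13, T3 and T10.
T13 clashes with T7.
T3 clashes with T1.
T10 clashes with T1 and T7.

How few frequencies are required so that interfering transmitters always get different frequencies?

T12 and T3 conflict, so at least 2 frequencies are needed.
Using 2 frequencies: T4=2, T11=2, T2=2, T8=2, T12=1, T13=2, T3=2, T10=2, T1=1, T7=1. Each listed conflict is separated.

2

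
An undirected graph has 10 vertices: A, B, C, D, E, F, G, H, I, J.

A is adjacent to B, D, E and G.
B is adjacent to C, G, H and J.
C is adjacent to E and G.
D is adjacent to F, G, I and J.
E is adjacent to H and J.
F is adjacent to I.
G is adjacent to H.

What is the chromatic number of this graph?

3

B, G, H are mutually adjacent, so at least 3 colors are needed.
3 colors suffice: color 1 → {E, F, G}; color 2 → {B, D}; color 3 → {A, C, H, I, J}. Every edge joins two different colors.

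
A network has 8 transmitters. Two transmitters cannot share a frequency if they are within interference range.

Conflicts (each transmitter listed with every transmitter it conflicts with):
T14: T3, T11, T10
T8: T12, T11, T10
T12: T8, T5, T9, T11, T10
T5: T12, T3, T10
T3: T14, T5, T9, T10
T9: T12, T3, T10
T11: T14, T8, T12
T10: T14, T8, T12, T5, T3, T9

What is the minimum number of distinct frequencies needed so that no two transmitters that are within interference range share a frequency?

3

T12, T9, T10 pairwise conflict, so at least 3 frequencies are needed.
Using 3 frequencies: T14=3, T8=3, T12=2, T5=3, T3=2, T9=3, T11=1, T10=1. No two conflicting transmitters share a frequency.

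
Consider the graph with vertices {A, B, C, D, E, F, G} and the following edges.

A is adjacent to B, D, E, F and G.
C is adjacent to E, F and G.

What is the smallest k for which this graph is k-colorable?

C and G are adjacent, so at least 2 colors are needed.
2 colors suffice: color red → {A, C}; color blue → {B, D, E, F, G}. No two adjacent vertices share a color.

2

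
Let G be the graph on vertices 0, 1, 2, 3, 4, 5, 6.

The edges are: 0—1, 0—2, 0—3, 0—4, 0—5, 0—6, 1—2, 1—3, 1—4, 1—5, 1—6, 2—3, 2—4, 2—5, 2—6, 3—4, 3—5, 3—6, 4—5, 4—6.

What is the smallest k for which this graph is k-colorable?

6

0, 1, 2, 3, 4, 6 form a clique, so at least 6 colors are needed.
A valid assignment using 6 colors: 0=c, 1=a, 2=e, 3=d, 4=b, 5=f, 6=f. No two adjacent vertices share a color.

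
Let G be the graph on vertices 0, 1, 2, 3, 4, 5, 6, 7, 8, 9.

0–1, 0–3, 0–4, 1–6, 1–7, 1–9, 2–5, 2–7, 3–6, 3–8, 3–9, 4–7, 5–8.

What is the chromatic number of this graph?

The cycle 3-8-5-2-7-1-9-3 has odd length 7, so it cannot be 2-colored; at least 3 colors are needed.
3 colors suffice: 0=b, 1=a, 2=a, 3=a, 4=a, 5=b, 6=b, 7=b, 8=c, 9=b. No two adjacent vertices share a color.

3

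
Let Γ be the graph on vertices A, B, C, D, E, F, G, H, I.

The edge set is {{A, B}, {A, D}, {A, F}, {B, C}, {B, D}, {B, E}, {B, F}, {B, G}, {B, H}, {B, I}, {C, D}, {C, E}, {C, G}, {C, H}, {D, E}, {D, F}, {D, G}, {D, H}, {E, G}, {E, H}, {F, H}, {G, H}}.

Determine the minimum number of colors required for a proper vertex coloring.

B, C, D, E, G, H are pairwise adjacent (a clique of size 6), so at least 6 colors are needed.
6 colors suffice: color 1 → {B}; color 2 → {D, I}; color 3 → {A, H}; color 4 → {E, F}; color 5 → {G}; color 6 → {C}. Every edge joins two different colors.

6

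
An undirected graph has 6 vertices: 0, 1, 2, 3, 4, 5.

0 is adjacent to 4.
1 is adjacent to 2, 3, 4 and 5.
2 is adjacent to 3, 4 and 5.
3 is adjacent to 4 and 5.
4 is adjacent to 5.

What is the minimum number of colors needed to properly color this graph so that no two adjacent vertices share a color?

5

1, 2, 3, 4, 5 are mutually adjacent (a clique of size 5), so at least 5 colors are needed.
A valid assignment using 5 colors: 0=b, 1=c, 2=b, 3=e, 4=a, 5=d. Every edge joins two different colors.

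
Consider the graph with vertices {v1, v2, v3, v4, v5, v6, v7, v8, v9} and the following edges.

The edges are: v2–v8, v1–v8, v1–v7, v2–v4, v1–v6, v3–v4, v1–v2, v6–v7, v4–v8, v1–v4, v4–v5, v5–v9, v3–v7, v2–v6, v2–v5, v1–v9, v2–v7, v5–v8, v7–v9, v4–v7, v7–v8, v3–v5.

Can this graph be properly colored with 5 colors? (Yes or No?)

Yes

The chromatic number is 5. v1, v2, v4, v7, v8 form a clique, so at least 5 colors are needed.
One proper 5-coloring: v1=2, v2=4, v3=2, v4=3, v5=1, v6=3, v7=1, v8=5, v9=3.
That is already a proper 5-coloring.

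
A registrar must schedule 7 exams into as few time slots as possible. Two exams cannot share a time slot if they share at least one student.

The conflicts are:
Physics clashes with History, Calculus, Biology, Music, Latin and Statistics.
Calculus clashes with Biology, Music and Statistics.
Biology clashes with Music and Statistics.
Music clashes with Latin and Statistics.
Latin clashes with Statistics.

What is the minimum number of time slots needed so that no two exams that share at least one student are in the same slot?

Physics, Calculus, Biology, Music, Statistics are mutually in conflict, so at least 5 time slots are needed.
5 time slots suffice: Physics=1, History=2, Calculus=4, Biology=5, Music=3, Latin=4, Statistics=2. Each listed conflict is separated.

5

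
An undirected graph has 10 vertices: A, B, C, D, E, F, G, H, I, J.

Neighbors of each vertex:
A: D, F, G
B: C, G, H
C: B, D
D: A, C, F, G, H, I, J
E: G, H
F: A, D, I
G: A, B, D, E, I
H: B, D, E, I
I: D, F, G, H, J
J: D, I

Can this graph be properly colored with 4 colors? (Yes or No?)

Yes

The chromatic number is 3. A, D, F are pairwise adjacent, so at least 3 colors are needed.
3 colors suffice: A=blue, B=red, C=blue, D=red, E=red, F=green, G=green, H=green, I=blue, J=green.
Since 4 ≥ 3, a proper 4-coloring certainly exists.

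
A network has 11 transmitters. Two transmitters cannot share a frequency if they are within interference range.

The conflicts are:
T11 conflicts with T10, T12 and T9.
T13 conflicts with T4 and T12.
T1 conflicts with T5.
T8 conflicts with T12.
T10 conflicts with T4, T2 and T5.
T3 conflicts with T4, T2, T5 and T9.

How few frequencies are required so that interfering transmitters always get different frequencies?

3

The cycle T10-T11-T12-T13-T4-T10 has odd length 5, so it cannot be 2-colored; at least 3 frequencies are needed.
3 frequencies suffice: frequency 1 → {T1, T10, T3, T12}; frequency 2 → {T11, T8, T4, T2, T5}; frequency 3 → {T13, T9}. No two conflicting transmitters share a frequency.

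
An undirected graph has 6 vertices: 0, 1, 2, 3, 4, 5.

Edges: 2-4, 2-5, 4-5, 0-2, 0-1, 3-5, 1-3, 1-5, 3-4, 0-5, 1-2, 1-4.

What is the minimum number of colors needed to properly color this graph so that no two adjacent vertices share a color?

1, 2, 4, 5 are mutually adjacent (a clique of size 4), so at least 4 colors are needed.
4 colors suffice: color a → {5}; color b → {1}; color c → {0, 4}; color d → {2, 3}. Every edge joins two different colors.

4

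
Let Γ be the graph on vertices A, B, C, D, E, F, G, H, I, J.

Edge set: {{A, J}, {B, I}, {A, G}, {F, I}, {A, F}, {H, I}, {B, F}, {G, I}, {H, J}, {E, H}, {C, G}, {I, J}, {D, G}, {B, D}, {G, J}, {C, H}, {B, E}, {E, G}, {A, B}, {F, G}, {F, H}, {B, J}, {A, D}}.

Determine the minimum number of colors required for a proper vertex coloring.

A, B, D are mutually adjacent, so at least 3 colors are needed.
3 colors suffice: color 1 → {B, G, H}; color 2 → {A, C, E, I}; color 3 → {D, F, J}. Each edge has distinct colors on its endpoints.

3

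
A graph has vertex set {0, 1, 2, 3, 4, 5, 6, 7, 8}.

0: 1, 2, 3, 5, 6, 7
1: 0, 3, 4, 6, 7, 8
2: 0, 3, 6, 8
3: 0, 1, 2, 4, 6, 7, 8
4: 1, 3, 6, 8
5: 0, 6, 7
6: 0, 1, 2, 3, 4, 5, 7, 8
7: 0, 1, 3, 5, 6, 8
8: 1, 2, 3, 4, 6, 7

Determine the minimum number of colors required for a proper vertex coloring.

1, 3, 4, 6, 8 are pairwise adjacent (a clique of size 5), so at least 5 colors are needed.
5 colors suffice: color a → {6}; color b → {3, 5}; color c → {2, 4, 7}; color d → {0, 8}; color e → {1}. Each edge has distinct colors on its endpoints.

5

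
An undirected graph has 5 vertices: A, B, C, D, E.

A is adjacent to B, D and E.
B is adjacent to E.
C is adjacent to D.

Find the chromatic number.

3

A, B, E are pairwise adjacent, so at least 3 colors are needed.
3 colors suffice: color red → {A, C}; color blue → {D, E}; color green → {B}. Each edge has distinct colors on its endpoints.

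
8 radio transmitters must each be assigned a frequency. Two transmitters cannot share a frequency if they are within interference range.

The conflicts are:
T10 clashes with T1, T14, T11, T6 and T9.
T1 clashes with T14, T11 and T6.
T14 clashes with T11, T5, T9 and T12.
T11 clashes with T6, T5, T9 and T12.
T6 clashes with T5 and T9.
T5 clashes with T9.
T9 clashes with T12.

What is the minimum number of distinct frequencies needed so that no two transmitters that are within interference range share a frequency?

4

T11, T6, T5, T9 are mutually in conflict, so at least 4 frequencies are needed.
4 frequencies suffice: frequency 1 → {T11}; frequency 2 → {T1, T9}; frequency 3 → {T14, T6}; frequency 4 → {T10, T5, T12}. Each listed conflict is separated.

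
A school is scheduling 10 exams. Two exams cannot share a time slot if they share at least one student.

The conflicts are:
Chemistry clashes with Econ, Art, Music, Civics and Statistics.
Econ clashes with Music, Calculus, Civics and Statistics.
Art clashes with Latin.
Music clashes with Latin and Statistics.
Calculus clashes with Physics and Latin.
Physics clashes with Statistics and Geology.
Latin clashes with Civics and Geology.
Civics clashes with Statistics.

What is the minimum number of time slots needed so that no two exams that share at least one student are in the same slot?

Chemistry, Econ, Music, Statistics pairwise conflict, so at least 4 time slots are needed.
A valid assignment using 4 time slots: Chemistry=1, Econ=3, Art=2, Music=4, Calculus=2, Physics=1, Latin=1, Civics=4, Statistics=2, Geology=2. Every pair that conflicts lands in different time slots.

4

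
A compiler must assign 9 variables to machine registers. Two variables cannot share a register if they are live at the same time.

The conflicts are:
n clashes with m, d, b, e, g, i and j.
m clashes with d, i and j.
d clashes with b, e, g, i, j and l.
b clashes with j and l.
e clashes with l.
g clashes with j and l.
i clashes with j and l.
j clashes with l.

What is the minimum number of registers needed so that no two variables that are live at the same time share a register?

5

n, m, d, i, j all conflict with each other, so at least 5 registers are needed.
5 registers suffice: n=3, m=5, d=1, b=4, e=2, g=4, i=4, j=2, l=3. No two conflicting variables share a register.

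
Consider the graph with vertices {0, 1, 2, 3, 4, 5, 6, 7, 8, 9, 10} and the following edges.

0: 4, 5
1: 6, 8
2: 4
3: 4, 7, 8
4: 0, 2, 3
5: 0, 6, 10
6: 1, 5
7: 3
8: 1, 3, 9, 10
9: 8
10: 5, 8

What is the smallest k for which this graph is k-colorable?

The cycle 6-5-10-8-1-6 has odd length 5, so it cannot be 2-colored; at least 3 colors are needed.
A valid assignment using 3 colors: 0=blue, 1=blue, 2=blue, 3=blue, 4=red, 5=red, 6=green, 7=red, 8=red, 9=blue, 10=blue. No two adjacent vertices share a color.

3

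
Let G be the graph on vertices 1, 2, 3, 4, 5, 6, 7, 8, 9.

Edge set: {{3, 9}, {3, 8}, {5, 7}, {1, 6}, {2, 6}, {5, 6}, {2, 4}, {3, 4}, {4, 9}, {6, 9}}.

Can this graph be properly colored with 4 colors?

The chromatic number is 3. 3, 4, 9 are mutually adjacent, so at least 3 colors are needed.
3 colors suffice: color red → {4, 6, 7, 8}; color blue → {1, 2, 5, 9}; color green → {3}.
Since 4 ≥ 3, a proper 4-coloring certainly exists.

Yes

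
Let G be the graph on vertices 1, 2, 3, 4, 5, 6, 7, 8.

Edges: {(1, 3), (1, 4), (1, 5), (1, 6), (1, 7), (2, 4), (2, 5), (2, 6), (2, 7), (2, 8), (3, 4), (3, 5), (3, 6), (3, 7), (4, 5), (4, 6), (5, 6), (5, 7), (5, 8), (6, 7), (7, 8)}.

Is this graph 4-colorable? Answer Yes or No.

No

1, 3, 5, 6, 7 are pairwise adjacent (a clique of size 5), so at least 5 colors are needed.
So 4 colors are not enough.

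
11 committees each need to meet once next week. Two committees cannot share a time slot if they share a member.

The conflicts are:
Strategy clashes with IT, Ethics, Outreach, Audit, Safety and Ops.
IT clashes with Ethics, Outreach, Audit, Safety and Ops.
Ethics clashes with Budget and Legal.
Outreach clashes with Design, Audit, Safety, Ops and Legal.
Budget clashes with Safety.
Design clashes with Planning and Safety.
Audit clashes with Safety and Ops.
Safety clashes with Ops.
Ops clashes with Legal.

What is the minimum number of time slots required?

Strategy, IT, Outreach, Audit, Safety, Ops pairwise conflict, so at least 6 time slots are needed.
6 time slots suffice: Strategy=4, IT=3, Ethics=1, Outreach=2, Budget=2, Design=3, Audit=6, Planning=1, Safety=1, Ops=5, Legal=3. Every pair that conflicts lands in different time slots.

6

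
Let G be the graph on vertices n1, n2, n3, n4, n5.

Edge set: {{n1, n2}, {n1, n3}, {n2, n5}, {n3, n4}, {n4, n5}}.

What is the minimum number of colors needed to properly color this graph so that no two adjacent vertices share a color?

3

The cycle n2-n5-n4-n3-n1-n2 has odd length 5, so it cannot be 2-colored; at least 3 colors are needed.
A valid assignment using 3 colors: n1=B, n2=R, n3=G, n4=R, n5=B. Each edge has distinct colors on its endpoints.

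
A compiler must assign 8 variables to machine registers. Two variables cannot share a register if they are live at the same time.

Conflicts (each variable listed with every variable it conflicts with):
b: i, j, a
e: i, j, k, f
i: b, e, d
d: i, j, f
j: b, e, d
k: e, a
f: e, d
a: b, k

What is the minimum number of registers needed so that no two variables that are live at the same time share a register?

3

The cycle k-e-i-b-a-k has odd length 5, so it cannot be 2-colored; at least 3 registers are needed.
Using 3 registers: b=1, e=1, i=2, d=1, j=2, k=2, f=2, a=3. No two conflicting variables share a register.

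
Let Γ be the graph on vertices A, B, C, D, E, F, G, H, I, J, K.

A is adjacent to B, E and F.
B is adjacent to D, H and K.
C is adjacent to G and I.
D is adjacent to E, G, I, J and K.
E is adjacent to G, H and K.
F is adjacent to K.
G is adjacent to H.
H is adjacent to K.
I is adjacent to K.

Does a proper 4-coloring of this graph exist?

Yes

The chromatic number is 3. D, I, K form a triangle, so at least 3 colors are needed.
A valid assignment using 3 colors: A=1, B=3, C=2, D=2, E=3, F=2, G=1, H=2, I=3, J=1, K=1.
Since 4 ≥ 3, a proper 4-coloring certainly exists.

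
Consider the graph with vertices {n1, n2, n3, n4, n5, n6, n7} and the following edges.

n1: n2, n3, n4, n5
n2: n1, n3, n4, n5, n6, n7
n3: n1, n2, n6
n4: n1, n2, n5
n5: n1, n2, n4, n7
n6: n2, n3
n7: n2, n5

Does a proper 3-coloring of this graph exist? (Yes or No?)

No

n1, n2, n4, n5 form a clique, so at least 4 colors are needed.
So 3 colors are not enough.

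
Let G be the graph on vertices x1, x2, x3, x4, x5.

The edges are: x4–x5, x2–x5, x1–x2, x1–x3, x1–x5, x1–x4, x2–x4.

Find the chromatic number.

4

x1, x2, x4, x5 are pairwise adjacent (a clique of size 4), so at least 4 colors are needed.
4 colors suffice: color 1 → {x1}; color 2 → {x3, x4}; color 3 → {x5}; color 4 → {x2}. Each edge has distinct colors on its endpoints.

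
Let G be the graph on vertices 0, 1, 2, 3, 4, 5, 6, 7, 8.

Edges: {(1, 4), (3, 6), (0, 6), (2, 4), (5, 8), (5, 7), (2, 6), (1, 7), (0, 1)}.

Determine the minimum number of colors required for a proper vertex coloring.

The cycle 6-0-1-4-2-6 has odd length 5, so it cannot be 2-colored; at least 3 colors are needed.
One proper 3-coloring: 0=blue, 1=red, 2=green, 3=blue, 4=blue, 5=red, 6=red, 7=blue, 8=blue. Every edge joins two different colors.

3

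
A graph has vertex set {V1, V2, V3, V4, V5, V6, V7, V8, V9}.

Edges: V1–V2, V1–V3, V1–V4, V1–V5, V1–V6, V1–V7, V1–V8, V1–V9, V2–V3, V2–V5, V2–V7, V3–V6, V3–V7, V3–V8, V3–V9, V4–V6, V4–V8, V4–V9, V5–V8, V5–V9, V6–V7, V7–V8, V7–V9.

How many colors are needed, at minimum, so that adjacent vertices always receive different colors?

4

V1, V3, V6, V7 form a clique, so at least 4 colors are needed.
4 colors suffice: color 1 → {V1}; color 2 → {V3, V4, V5}; color 3 → {V7}; color 4 → {V2, V6, V8, V9}. Each edge has distinct colors on its endpoints.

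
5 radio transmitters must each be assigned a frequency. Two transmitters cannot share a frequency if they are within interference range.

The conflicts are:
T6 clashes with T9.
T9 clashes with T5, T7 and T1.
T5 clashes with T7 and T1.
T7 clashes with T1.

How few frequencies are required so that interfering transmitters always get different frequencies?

T9, T5, T7, T1 are mutually in conflict, so at least 4 frequencies are needed.
A valid assignment using 4 frequencies: T6=2, T9=1, T5=4, T7=2, T1=3. Every pair that conflicts lands in different frequencies.

4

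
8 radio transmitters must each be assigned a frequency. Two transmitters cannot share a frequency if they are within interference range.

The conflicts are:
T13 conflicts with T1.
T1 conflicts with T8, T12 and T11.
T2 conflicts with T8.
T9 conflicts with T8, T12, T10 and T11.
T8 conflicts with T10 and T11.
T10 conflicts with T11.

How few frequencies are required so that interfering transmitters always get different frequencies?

4

T9, T8, T10, T11 pairwise conflict, so at least 4 frequencies are needed.
4 frequencies suffice: T13=1, T1=2, T2=2, T9=2, T8=1, T12=1, T10=4, T11=3. Each listed conflict is separated.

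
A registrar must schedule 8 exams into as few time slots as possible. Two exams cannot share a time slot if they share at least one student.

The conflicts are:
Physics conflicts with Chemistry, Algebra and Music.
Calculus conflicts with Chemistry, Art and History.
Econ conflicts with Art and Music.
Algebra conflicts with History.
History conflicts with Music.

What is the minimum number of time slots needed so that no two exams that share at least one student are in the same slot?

3

The cycle Physics-Algebra-History-Calculus-Chemistry-Physics has odd length 5, so it cannot be 2-colored; at least 3 time slots are needed.
3 time slots suffice: time slot 1 → {Physics, Econ, History}; time slot 2 → {Calculus, Algebra, Music}; time slot 3 → {Chemistry, Art}. Each listed conflict is separated.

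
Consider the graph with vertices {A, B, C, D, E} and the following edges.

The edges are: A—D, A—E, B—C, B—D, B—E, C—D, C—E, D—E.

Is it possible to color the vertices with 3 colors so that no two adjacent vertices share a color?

B, C, D, E are pairwise adjacent (a clique of size 4), so at least 4 colors are needed.
So 3 colors are not enough.

No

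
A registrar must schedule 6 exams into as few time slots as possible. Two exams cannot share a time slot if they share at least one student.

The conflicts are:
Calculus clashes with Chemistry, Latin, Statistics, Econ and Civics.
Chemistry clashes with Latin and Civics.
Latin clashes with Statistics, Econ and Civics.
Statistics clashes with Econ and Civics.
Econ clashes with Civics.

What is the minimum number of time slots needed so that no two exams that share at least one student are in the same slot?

Calculus, Latin, Statistics, Econ, Civics all conflict with each other, so at least 5 time slots are needed.
5 time slots suffice: time slot 1 → {Latin}; time slot 2 → {Civics}; time slot 3 → {Calculus}; time slot 4 → {Chemistry, Econ}; time slot 5 → {Statistics}. Every pair that conflicts lands in different time slots.

5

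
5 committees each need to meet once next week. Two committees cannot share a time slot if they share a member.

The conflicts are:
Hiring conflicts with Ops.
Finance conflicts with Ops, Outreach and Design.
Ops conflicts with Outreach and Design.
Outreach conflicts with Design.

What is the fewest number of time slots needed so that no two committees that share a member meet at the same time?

4

Finance, Ops, Outreach, Design are mutually in conflict, so at least 4 time slots are needed.
4 time slots suffice: time slot 1 → {Ops}; time slot 2 → {Hiring, Design}; time slot 3 → {Finance}; time slot 4 → {Outreach}. Each listed conflict is separated.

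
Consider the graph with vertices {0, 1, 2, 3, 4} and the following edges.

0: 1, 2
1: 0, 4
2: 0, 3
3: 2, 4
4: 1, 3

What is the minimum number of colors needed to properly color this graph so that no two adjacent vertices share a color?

3

The cycle 2-0-1-4-3-2 has odd length 5, so it cannot be 2-colored; at least 3 colors are needed.
3 colors suffice: color a → {1, 3}; color b → {0, 4}; color c → {2}. Every edge joins two different colors.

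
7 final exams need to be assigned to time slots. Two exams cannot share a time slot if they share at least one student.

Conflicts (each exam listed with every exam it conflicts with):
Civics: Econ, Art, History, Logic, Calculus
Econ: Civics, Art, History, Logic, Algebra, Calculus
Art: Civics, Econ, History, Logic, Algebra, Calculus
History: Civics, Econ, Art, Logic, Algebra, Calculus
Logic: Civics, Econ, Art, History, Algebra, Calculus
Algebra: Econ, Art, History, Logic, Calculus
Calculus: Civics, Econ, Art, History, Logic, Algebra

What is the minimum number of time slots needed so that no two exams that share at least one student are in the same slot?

Civics, Econ, Art, History, Logic, Calculus all conflict with each other, so at least 6 time slots are needed.
6 time slots suffice: Civics=6, Econ=4, Art=5, History=1, Logic=2, Algebra=6, Calculus=3. No two conflicting exams share a time slot.

6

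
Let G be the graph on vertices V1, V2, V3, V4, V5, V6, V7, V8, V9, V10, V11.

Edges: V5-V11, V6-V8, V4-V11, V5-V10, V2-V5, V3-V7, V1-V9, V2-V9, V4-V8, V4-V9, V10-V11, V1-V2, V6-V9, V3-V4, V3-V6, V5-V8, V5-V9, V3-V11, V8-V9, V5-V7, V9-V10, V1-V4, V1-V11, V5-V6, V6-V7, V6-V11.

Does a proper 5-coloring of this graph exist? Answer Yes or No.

Yes

The chromatic number is 4. V5, V6, V8, V9 form a clique, so at least 4 colors are needed.
4 colors suffice: color 1 → {V4, V5}; color 2 → {V7, V9, V11}; color 3 → {V1, V6, V10}; color 4 → {V2, V3, V8}.
Since 5 ≥ 4, a proper 5-coloring certainly exists.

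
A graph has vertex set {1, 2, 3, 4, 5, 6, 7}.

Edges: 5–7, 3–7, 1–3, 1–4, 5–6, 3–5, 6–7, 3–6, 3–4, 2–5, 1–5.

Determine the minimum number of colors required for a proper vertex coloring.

4

3, 5, 6, 7 are pairwise adjacent (a clique of size 4), so at least 4 colors are needed.
4 colors suffice: color a → {4, 5}; color b → {2, 3}; color c → {1, 7}; color d → {6}. Every edge joins two different colors.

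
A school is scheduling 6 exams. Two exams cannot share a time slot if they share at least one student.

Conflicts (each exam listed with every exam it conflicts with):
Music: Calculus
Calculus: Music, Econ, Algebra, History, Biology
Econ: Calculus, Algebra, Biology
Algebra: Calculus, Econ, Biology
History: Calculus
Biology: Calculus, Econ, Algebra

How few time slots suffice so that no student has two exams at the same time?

Calculus, Econ, Algebra, Biology all conflict with each other, so at least 4 time slots are needed.
4 time slots suffice: Music=2, Calculus=1, Econ=3, Algebra=4, History=2, Biology=2. No two conflicting exams share a time slot.

4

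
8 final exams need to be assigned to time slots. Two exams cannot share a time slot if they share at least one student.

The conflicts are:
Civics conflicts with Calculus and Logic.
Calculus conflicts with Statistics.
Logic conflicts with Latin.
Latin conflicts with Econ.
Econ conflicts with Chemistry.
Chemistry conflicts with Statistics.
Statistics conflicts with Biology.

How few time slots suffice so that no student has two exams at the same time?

3

The cycle Calculus-Statistics-Chemistry-Econ-Latin-Logic-Civics-Calculus has odd length 7, so it cannot be 2-colored; at least 3 time slots are needed.
3 time slots suffice: Civics=1, Calculus=2, Logic=2, Latin=3, Econ=1, Chemistry=2, Statistics=1, Biology=2. No two conflicting exams share a time slot.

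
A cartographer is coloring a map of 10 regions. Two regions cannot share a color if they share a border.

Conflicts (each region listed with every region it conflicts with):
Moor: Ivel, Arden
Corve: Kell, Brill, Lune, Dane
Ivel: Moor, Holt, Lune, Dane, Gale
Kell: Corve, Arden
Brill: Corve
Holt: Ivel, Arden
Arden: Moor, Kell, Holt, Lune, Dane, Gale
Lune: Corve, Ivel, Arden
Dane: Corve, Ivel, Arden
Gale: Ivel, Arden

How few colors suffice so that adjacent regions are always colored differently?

Ivel and Holt conflict, so at least 2 colors are needed.
2 colors suffice: Moor=2, Corve=1, Ivel=1, Kell=2, Brill=2, Holt=2, Arden=1, Lune=2, Dane=2, Gale=2. Each listed conflict is separated.

2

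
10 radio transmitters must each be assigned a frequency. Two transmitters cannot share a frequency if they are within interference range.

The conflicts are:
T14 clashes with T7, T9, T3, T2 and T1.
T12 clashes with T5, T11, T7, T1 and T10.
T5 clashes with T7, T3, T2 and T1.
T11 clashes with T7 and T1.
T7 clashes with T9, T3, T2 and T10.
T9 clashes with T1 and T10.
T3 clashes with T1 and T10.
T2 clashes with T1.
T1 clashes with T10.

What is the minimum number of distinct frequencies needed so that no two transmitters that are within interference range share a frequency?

3

T9, T1, T10 are mutually in conflict, so at least 3 frequencies are needed.
3 frequencies suffice: frequency 1 → {T7, T1}; frequency 2 → {T14, T5, T11, T10}; frequency 3 → {T12, T9, T3, T2}. No two conflicting transmitters share a frequency.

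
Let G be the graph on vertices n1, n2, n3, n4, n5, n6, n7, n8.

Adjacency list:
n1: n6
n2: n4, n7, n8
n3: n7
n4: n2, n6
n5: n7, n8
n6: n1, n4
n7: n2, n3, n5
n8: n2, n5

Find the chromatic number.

2

n3 and n7 are adjacent, so at least 2 colors are needed.
2 colors suffice: n1=red, n2=blue, n3=blue, n4=red, n5=blue, n6=blue, n7=red, n8=red. Each edge has distinct colors on its endpoints.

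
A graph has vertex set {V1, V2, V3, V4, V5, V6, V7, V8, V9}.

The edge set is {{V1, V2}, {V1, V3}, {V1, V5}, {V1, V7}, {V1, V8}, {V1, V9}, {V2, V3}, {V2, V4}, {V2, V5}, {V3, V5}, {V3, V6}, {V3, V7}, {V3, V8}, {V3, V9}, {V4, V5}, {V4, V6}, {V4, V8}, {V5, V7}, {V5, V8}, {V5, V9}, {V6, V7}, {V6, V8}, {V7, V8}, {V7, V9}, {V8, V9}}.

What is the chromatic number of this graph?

V1, V3, V5, V7, V8, V9 are mutually adjacent (a clique of size 6), so at least 6 colors are needed.
6 colors suffice: color 1 → {V5, V6}; color 2 → {V3, V4}; color 3 → {V2, V8}; color 4 → {V1}; color 5 → {V7}; color 6 → {V9}. Each edge has distinct colors on its endpoints.

6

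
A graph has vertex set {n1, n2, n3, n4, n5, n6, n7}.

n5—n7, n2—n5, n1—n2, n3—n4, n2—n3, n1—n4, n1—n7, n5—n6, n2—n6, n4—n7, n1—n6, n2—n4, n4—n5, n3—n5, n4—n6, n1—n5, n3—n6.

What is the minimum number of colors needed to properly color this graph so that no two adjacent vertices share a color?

n1, n2, n4, n5, n6 are pairwise adjacent (a clique of size 5), so at least 5 colors are needed.
A valid assignment using 5 colors: n1=3, n2=5, n3=3, n4=2, n5=1, n6=4, n7=4. Every edge joins two different colors.

5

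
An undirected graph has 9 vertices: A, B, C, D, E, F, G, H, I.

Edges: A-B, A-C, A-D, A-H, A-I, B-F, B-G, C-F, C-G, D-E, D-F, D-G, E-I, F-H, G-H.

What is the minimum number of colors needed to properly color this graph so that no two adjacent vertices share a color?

D and F are adjacent, so at least 2 colors are needed.
A valid assignment using 2 colors: A=1, B=2, C=2, D=2, E=1, F=1, G=1, H=2, I=2. Each edge has distinct colors on its endpoints.

2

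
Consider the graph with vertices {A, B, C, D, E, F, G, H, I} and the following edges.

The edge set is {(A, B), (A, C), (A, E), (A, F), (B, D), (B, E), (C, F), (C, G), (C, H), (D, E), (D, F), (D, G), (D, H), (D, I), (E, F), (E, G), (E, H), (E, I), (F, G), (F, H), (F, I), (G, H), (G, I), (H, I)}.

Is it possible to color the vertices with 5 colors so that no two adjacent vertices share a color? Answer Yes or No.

No

D, E, F, G, H, I are pairwise adjacent (a clique of size 6), so at least 6 colors are needed.
So 5 colors are not enough.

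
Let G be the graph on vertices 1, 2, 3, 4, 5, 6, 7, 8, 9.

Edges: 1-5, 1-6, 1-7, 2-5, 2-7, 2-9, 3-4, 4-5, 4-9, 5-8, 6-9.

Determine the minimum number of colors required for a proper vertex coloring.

The cycle 5-1-6-9-2-5 has odd length 5, so it cannot be 2-colored; at least 3 colors are needed.
3 colors suffice: color red → {3, 5, 7, 9}; color blue → {1, 2, 4, 8}; color green → {6}. Every edge joins two different colors.

3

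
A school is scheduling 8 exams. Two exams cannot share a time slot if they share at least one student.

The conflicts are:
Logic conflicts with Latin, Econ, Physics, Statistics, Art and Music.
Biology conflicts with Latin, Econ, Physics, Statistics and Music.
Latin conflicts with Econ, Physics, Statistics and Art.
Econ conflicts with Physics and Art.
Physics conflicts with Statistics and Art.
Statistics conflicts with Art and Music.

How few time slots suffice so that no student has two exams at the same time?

5

Logic, Latin, Physics, Statistics, Art are mutually in conflict, so at least 5 time slots are needed.
A valid assignment using 5 time slots: Logic=4, Biology=4, Latin=2, Econ=1, Physics=3, Statistics=1, Art=5, Music=2. Each listed conflict is separated.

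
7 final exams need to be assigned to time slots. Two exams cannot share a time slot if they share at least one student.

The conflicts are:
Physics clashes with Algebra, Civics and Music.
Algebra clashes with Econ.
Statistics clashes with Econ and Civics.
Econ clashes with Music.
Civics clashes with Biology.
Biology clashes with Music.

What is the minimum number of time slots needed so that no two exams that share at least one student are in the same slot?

3

The cycle Statistics-Civics-Biology-Music-Econ-Statistics has odd length 5, so it cannot be 2-colored; at least 3 time slots are needed.
Using 3 time slots: Physics=3, Algebra=2, Statistics=2, Econ=1, Civics=1, Biology=3, Music=2. No two conflicting exams share a time slot.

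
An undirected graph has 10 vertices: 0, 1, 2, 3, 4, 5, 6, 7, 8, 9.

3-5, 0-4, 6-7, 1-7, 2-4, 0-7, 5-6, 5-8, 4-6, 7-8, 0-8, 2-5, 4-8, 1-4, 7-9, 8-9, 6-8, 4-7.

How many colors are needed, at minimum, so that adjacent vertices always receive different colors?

4

0, 4, 7, 8 are pairwise adjacent (a clique of size 4), so at least 4 colors are needed.
4 colors suffice: color a → {1, 2, 3, 8}; color b → {4, 5, 9}; color c → {7}; color d → {0, 6}. Each edge has distinct colors on its endpoints.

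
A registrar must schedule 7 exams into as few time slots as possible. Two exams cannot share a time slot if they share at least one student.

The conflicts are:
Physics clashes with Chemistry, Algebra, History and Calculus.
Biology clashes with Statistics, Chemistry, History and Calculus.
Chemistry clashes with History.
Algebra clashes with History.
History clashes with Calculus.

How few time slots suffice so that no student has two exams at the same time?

3

Biology, History, Calculus all conflict with each other, so at least 3 time slots are needed.
3 time slots suffice: time slot 1 → {Statistics, History}; time slot 2 → {Physics, Biology}; time slot 3 → {Chemistry, Algebra, Calculus}. Every pair that conflicts lands in different time slots.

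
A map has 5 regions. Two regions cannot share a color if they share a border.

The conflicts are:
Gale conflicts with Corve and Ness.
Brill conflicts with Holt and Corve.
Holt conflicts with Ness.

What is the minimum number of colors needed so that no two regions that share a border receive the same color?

The cycle Brill-Corve-Gale-Ness-Holt-Brill has odd length 5, so it cannot be 2-colored; at least 3 colors are needed.
3 colors suffice: color 1 → {Gale, Holt}; color 2 → {Brill, Ness}; color 3 → {Corve}. Each listed conflict is separated.

3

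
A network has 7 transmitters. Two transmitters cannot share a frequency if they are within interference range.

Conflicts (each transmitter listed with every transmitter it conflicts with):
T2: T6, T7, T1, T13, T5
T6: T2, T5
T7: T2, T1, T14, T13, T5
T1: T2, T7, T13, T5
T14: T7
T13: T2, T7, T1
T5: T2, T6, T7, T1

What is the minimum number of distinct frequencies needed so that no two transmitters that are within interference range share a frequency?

4

T2, T7, T1, T13 pairwise conflict, so at least 4 frequencies are needed.
4 frequencies suffice: frequency 1 → {T2, T14}; frequency 2 → {T6, T7}; frequency 3 → {T13, T5}; frequency 4 → {T1}. Each listed conflict is separated.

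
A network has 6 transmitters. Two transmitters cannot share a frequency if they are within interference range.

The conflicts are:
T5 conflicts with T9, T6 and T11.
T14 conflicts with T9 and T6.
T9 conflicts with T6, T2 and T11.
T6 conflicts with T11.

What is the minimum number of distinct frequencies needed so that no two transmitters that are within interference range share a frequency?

T5, T9, T6, T11 are mutually in conflict, so at least 4 frequencies are needed.
4 frequencies suffice: T5=4, T14=3, T9=1, T6=2, T2=2, T11=3. No two conflicting transmitters share a frequency.

4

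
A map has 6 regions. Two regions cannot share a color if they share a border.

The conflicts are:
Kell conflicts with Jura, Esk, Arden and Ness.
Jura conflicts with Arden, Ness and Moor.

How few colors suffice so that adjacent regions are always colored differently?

Kell, Jura, Ness pairwise conflict, so at least 3 colors are needed.
A valid assignment using 3 colors: Kell=1, Jura=2, Esk=2, Arden=3, Ness=3, Moor=1. No two conflicting regions share a color.

3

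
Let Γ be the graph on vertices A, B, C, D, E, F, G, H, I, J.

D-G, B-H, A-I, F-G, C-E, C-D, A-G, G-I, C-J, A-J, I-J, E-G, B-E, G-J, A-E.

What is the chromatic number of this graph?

4

A, G, I, J are mutually adjacent (a clique of size 4), so at least 4 colors are needed.
4 colors suffice: color 1 → {B, C, G}; color 2 → {D, E, F, H, J}; color 3 → {A}; color 4 → {I}. Each edge has distinct colors on its endpoints.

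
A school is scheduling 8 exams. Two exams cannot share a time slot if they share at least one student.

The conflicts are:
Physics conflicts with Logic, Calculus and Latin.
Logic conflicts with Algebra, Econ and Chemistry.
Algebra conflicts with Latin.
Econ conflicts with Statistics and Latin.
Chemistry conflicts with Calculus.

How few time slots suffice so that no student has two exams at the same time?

Logic and Algebra conflict, so at least 2 time slots are needed.
A valid assignment using 2 time slots: Physics=2, Logic=1, Algebra=2, Econ=2, Chemistry=2, Statistics=1, Calculus=1, Latin=1. Every pair that conflicts lands in different time slots.

2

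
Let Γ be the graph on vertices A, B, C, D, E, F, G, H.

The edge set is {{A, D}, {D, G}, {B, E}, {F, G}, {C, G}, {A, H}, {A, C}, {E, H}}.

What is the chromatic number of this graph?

A and D are adjacent, so at least 2 colors are needed.
A valid assignment using 2 colors: A=red, B=blue, C=blue, D=blue, E=red, F=blue, G=red, H=blue. Every edge joins two different colors.

2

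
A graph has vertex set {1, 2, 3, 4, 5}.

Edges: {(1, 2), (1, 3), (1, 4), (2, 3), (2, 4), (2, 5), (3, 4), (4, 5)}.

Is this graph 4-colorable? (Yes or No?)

The chromatic number is 4. 1, 2, 3, 4 are pairwise adjacent (a clique of size 4), so at least 4 colors are needed.
4 colors suffice: color a → {4}; color b → {2}; color c → {3, 5}; color d → {1}.
That is already a proper 4-coloring.

Yes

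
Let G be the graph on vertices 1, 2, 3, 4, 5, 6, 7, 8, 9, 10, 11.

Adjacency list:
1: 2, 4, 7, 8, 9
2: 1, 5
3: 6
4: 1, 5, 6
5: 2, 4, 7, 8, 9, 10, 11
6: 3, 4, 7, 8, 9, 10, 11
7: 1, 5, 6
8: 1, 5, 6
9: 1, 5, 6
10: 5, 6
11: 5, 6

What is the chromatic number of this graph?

2

5 and 8 are adjacent, so at least 2 colors are needed.
2 colors suffice: 1=red, 2=blue, 3=blue, 4=blue, 5=red, 6=red, 7=blue, 8=blue, 9=blue, 10=blue, 11=blue. No two adjacent vertices share a color.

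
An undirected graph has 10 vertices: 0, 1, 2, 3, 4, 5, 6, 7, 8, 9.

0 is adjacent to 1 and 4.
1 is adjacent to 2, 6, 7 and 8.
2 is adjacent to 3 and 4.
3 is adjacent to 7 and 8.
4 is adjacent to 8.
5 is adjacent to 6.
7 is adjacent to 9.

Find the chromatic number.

2

0 and 4 are adjacent, so at least 2 colors are needed.
2 colors suffice: 0=b, 1=a, 2=b, 3=a, 4=a, 5=a, 6=b, 7=b, 8=b, 9=a. Each edge has distinct colors on its endpoints.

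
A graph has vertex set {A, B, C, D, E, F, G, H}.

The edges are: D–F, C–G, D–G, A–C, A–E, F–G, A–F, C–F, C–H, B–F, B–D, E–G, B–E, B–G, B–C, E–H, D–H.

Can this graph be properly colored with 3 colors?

No

B, C, F, G form a clique, so at least 4 colors are needed.
So 3 colors are not enough.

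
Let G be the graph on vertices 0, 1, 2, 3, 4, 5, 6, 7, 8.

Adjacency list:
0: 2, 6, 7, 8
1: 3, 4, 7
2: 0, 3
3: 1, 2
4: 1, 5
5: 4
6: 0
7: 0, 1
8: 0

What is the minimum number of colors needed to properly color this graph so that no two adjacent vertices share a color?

The cycle 1-3-2-0-7-1 has odd length 5, so it cannot be 2-colored; at least 3 colors are needed.
3 colors suffice: color red → {0, 1, 5}; color blue → {2, 4, 6, 7, 8}; color green → {3}. Each edge has distinct colors on its endpoints.

3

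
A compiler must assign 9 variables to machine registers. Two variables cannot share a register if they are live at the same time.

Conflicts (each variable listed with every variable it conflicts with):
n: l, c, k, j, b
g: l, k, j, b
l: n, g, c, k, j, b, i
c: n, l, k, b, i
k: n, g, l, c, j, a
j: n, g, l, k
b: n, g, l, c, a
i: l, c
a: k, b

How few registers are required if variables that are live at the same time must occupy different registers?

4

n, l, c, b are mutually in conflict, so at least 4 registers are needed.
4 registers suffice: n=3, g=3, l=1, c=4, k=2, j=4, b=2, i=2, a=1. Every pair that conflicts lands in different registers.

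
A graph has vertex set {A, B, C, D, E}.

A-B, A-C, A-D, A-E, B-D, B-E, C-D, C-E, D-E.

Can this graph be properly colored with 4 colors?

The chromatic number is 4. A, C, D, E are pairwise adjacent (a clique of size 4), so at least 4 colors are needed.
4 colors suffice: color red → {A}; color blue → {E}; color green → {D}; color yellow → {B, C}.
That is already a proper 4-coloring.

Yes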